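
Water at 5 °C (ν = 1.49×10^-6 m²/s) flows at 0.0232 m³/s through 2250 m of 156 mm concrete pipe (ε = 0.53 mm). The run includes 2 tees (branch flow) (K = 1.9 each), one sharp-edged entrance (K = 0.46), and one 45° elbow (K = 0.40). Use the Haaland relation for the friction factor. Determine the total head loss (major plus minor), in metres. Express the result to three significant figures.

V = 4Q/(πD²) = 1.214 m/s; V²/2g = 0.07509 m
Re = 1.27×10^5, ε/D = 0.00340 → f = 0.02802 (Haaland)
Major: h_f = f(L/D)·V²/2g = 0.02802·14423·0.07509 = 30.35 m
Minor: ΣK = 4.66; h_m = ΣK·V²/2g = 0.3499 m
Total H_L = 30.35 + 0.3499 = 30.70 m

H_L ≈ 30.7 m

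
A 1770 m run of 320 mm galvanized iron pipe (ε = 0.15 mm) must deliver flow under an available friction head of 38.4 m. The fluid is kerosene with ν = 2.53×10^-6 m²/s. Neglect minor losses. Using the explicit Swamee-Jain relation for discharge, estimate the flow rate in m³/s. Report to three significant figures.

Swamee-Jain (Type II): Q = -0.965·√(gD⁵h_f/L)·ln[ε/(3.7D) + √(3.17ν²L/(gD³h_f))]
√(gD⁵h_f/L) = √(9.81·0.320⁵·38.4/1770) = 0.02672
ε/(3.7D) = 1.27×10^-4; √(3.17ν²L/(gD³h_f)) = 5.39×10^-5
Q = -0.965·0.02672·ln(1.806×10^-4) = 0.2223 m³/s
Check: V = 2.76 m/s, Re = 3.50×10^5, f = 0.01795, h_f = 38.7 m ≈ 38.4 m ✓

Q ≈ 0.222 m³/s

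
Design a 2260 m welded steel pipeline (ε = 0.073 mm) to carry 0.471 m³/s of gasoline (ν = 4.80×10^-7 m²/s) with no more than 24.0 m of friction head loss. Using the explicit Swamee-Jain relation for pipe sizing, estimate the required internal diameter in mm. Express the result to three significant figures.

Swamee-Jain (Type III): D = 0.66·[ε^1.25·(LQ²/(gh_f))^4.75 + ν·Q^9.4·(L/(gh_f))^5.2]^0.04
LQ²/(gh_f) = 2.129; L/(gh_f) = 9.599
Term 1 = ε^1.25·(…)^4.75 = 2.45×10^-4; Term 2 = ν·Q^9.4·(…)^5.2 = 5.19×10^-5
D = 0.66·(2.45×10^-4 + 5.19×10^-5)^0.04 = 0.4769 m = 477 mm
Check: V = 2.64 m/s, Re = 2.62×10^6, f = 0.01357, h_f = 22.8 m ≈ 24.0 m ✓

D ≈ 477 mm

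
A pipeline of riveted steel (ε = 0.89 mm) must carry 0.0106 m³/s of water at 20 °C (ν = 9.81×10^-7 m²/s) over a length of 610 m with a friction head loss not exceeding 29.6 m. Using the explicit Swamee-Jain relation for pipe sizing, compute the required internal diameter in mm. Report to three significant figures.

Swamee-Jain (Type III): D = 0.66·[ε^1.25·(LQ²/(gh_f))^4.75 + ν·Q^9.4·(L/(gh_f))^5.2]^0.04
LQ²/(gh_f) = 2.360×10^-4; L/(gh_f) = 2.101
Term 1 = ε^1.25·(…)^4.75 = 9.09×10^-22; Term 2 = ν·Q^9.4·(…)^5.2 = 1.28×10^-23
D = 0.66·(9.09×10^-22 + 1.28×10^-23)^0.04 = 0.09509 m = 95.1 mm
Check: V = 1.49 m/s, Re = 1.45×10^5, f = 0.03770, h_f = 27.5 m ≈ 29.6 m ✓

D ≈ 95.1 mm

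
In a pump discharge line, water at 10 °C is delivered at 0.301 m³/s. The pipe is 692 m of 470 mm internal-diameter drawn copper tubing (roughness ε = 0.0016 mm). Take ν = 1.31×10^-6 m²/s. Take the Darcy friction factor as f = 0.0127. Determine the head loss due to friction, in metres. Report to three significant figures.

h_f ≈ 2.87 m

V = 4Q/(πD²) = 4·0.301/(π·0.470²) = 1.735 m/s
h_f = f(L/D)V²/(2g) = 0.01270·(692/0.470)·1.735²/(2·9.81) = 2.869 m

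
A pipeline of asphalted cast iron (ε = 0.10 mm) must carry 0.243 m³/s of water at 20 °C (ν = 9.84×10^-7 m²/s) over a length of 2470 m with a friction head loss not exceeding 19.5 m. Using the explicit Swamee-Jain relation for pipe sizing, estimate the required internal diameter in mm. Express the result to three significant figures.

Swamee-Jain (Type III): D = 0.66·[ε^1.25·(LQ²/(gh_f))^4.75 + ν·Q^9.4·(L/(gh_f))^5.2]^0.04
LQ²/(gh_f) = 0.7624; L/(gh_f) = 12.91
Term 1 = ε^1.25·(…)^4.75 = 2.76×10^-6; Term 2 = ν·Q^9.4·(…)^5.2 = 9.88×10^-7
D = 0.66·(2.76×10^-6 + 9.88×10^-7)^0.04 = 0.4004 m = 400 mm
Check: V = 1.93 m/s, Re = 7.85×10^5, f = 0.01548, h_f = 18.1 m ≈ 19.5 m ✓

D ≈ 400 mm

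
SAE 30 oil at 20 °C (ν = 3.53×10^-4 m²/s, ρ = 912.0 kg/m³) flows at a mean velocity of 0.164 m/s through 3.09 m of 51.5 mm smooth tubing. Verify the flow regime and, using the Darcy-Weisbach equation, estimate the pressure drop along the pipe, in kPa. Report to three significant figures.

Re = VD/ν = 0.164·0.05150/3.53×10^-4 = 23.9 → laminar (Re < 2300)
f = 64/Re = 2.675
h_f = f(L/D)V²/(2g) = 2.675·(3.09/0.05150)·0.164²/(2·9.81) = 0.2200 m
Δp = ρg·h_f = 912.0·9.81·0.2200 = 1.968 kPa

Δp ≈ 1.97 kPa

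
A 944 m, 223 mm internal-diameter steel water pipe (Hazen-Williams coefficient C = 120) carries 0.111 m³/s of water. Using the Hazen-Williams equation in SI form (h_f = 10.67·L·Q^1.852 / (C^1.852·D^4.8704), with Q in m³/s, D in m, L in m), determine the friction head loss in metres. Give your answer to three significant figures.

h_f = 10.67·944·0.111^1.852 / (120^1.852·0.223^4.8704) = 36.18 m

h_f ≈ 36.2 m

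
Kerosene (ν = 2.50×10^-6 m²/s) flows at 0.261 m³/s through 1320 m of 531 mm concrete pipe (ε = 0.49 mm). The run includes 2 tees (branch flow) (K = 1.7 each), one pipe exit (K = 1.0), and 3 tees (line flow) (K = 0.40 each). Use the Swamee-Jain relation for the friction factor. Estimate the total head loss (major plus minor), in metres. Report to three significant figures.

H_L ≈ 4.02 m

V = 4Q/(πD²) = 1.179 m/s; V²/2g = 0.07080 m
Re = 2.50×10^5, ε/D = 9.23×10^-4 → f = 0.02061 (Swamee-Jain)
Major: h_f = f(L/D)·V²/2g = 0.02061·2486·0.07080 = 3.627 m
Minor: ΣK = 5.60; h_m = ΣK·V²/2g = 0.3965 m
Total H_L = 3.627 + 0.3965 = 4.023 m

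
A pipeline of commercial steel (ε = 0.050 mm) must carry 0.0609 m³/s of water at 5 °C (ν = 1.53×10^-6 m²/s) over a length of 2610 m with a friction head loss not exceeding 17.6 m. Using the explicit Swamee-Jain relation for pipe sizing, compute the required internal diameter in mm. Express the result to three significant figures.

Swamee-Jain (Type III): D = 0.66·[ε^1.25·(LQ²/(gh_f))^4.75 + ν·Q^9.4·(L/(gh_f))^5.2]^0.04
LQ²/(gh_f) = 0.05607; L/(gh_f) = 15.12
Term 1 = ε^1.25·(…)^4.75 = 4.79×10^-12; Term 2 = ν·Q^9.4·(…)^5.2 = 7.82×10^-12
D = 0.66·(4.79×10^-12 + 7.82×10^-12)^0.04 = 0.2419 m = 242 mm
Check: V = 1.33 m/s, Re = 2.10×10^5, f = 0.01708, h_f = 16.5 m ≈ 17.6 m ✓

D ≈ 242 mm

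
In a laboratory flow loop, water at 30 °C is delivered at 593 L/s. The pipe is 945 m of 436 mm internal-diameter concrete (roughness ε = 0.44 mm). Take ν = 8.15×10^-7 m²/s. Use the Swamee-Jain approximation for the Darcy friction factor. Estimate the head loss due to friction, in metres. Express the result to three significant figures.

V = 4Q/(πD²) = 4·0.593/(π·0.436²) = 3.972 m/s
Re = VD/ν = 3.972·0.436/8.15×10^-7 = 2.12×10^6 → turbulent
ε/D = 0.44/436 = 0.00101
Swamee-Jain: f = 0.01988
h_f = f(L/D)V²/(2g) = 0.01988·(945/0.436)·3.972²/(2·9.81) = 34.65 m

h_f ≈ 34.6 m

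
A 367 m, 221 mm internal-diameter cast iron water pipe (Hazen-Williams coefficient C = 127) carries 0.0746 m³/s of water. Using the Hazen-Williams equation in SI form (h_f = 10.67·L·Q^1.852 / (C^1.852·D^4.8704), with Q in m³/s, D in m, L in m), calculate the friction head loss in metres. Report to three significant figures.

h_f ≈ 6.34 m

h_f = 10.67·367·0.0746^1.852 / (127^1.852·0.221^4.8704) = 6.338 m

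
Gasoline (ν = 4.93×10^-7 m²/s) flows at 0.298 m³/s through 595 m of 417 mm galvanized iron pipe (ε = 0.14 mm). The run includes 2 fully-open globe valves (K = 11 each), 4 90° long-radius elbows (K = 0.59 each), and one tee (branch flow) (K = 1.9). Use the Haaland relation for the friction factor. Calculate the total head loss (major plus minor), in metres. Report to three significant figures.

H_L ≈ 11.8 m

V = 4Q/(πD²) = 2.182 m/s; V²/2g = 0.2427 m
Re = 1.85×10^6, ε/D = 3.36×10^-4 → f = 0.01566 (Haaland)
Major: h_f = f(L/D)·V²/2g = 0.01566·1427·0.2427 = 5.422 m
Minor: ΣK = 26.3; h_m = ΣK·V²/2g = 6.372 m
Total H_L = 5.422 + 6.372 = 11.79 m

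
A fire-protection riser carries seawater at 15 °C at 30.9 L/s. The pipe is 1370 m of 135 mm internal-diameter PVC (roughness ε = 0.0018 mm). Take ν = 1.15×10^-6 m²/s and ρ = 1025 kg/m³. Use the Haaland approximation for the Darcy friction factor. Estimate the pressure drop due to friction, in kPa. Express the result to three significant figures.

V = 4Q/(πD²) = 4·0.0309/(π·0.135²) = 2.159 m/s
Re = VD/ν = 2.159·0.135/1.15×10^-6 = 2.53×10^5 → turbulent
ε/D = 0.0018/135 = 1.33×10^-5
Haaland: f = 0.01490
h_f = f(L/D)V²/(2g) = 0.01490·(1370/0.135)·2.159²/(2·9.81) = 35.92 m
Δp = ρg·h_f = 1025·9.81·35.92 = 361.2 kPa

Δp ≈ 361 kPa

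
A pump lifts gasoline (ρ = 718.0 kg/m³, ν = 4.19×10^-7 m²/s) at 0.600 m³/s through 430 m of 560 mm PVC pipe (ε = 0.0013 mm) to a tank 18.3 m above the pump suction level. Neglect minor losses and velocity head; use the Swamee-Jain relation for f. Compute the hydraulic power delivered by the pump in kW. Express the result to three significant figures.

P_hyd ≈ 86.9 kW

V = 4Q/(πD²) = 2.436 m/s; Re = 3.26×10^6; ε/D = 2.32×10^-6; f = 0.009729
h_f = f(L/D)V²/2g = 2.259 m
Total head H = z + h_f = 18.3 + 2.259 = 20.56 m
P_hyd = ρgQH = 718.0·9.81·0.600·20.56 = 86.89 kW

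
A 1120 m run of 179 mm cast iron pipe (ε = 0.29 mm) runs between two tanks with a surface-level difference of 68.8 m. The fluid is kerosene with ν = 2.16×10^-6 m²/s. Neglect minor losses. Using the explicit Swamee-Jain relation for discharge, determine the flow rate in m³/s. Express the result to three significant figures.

Swamee-Jain (Type II): Q = -0.965·√(gD⁵h_f/L)·ln[ε/(3.7D) + √(3.17ν²L/(gD³h_f))]
√(gD⁵h_f/L) = √(9.81·0.179⁵·68.8/1120) = 0.01052
ε/(3.7D) = 4.38×10^-4; √(3.17ν²L/(gD³h_f)) = 6.54×10^-5
Q = -0.965·0.01052·ln(5.033×10^-4) = 0.07712 m³/s
Check: V = 3.06 m/s, Re = 2.54×10^5, f = 0.02314, h_f = 69.3 m ≈ 68.8 m ✓

Q ≈ 0.0771 m³/s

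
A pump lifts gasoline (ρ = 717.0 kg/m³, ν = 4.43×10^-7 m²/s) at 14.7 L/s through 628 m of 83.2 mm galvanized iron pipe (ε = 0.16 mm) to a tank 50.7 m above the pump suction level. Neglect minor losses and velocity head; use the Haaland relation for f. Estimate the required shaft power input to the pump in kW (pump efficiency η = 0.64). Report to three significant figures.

P_shaft ≈ 18.9 kW

V = 4Q/(πD²) = 2.704 m/s; Re = 5.08×10^5; ε/D = 0.00192; f = 0.02355
h_f = f(L/D)V²/2g = 66.24 m
Total head H = z + h_f = 50.7 + 66.24 = 116.9 m
P_hyd = ρgQH = 717.0·9.81·0.0147·116.9 = 12.09 kW
P_shaft = P_hyd/η = 12.09/0.64 = 18.89 kW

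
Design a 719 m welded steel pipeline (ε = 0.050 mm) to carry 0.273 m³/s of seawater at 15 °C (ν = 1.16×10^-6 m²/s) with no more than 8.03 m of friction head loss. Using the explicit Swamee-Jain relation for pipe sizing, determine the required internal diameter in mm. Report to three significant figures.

Swamee-Jain (Type III): D = 0.66·[ε^1.25·(LQ²/(gh_f))^4.75 + ν·Q^9.4·(L/(gh_f))^5.2]^0.04
LQ²/(gh_f) = 0.6803; L/(gh_f) = 9.127
Term 1 = ε^1.25·(…)^4.75 = 6.74×10^-7; Term 2 = ν·Q^9.4·(…)^5.2 = 5.73×10^-7
D = 0.66·(6.74×10^-7 + 5.73×10^-7)^0.04 = 0.3832 m = 383 mm
Check: V = 2.37 m/s, Re = 7.82×10^5, f = 0.01420, h_f = 7.61 m ≈ 8.03 m ✓

D ≈ 383 mm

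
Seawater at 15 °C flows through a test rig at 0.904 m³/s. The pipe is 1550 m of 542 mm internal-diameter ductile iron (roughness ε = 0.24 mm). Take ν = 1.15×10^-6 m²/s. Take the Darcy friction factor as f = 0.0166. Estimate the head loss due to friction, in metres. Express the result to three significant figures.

V = 4Q/(πD²) = 4·0.904/(π·0.542²) = 3.918 m/s
h_f = f(L/D)V²/(2g) = 0.01660·(1550/0.542)·3.918²/(2·9.81) = 37.15 m

h_f ≈ 37.1 m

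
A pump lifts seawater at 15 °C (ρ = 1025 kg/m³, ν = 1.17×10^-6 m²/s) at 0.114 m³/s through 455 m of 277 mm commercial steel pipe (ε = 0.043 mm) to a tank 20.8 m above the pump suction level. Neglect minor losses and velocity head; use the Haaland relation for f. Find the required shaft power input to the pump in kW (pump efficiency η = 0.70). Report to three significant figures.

V = 4Q/(πD²) = 1.892 m/s; Re = 4.48×10^5; ε/D = 1.55×10^-4; f = 0.01501
h_f = f(L/D)V²/2g = 4.498 m
Total head H = z + h_f = 20.8 + 4.498 = 25.30 m
P_hyd = ρgQH = 1025·9.81·0.114·25.30 = 29.00 kW
P_shaft = P_hyd/η = 29.00/0.70 = 41.43 kW

P_shaft ≈ 41.4 kW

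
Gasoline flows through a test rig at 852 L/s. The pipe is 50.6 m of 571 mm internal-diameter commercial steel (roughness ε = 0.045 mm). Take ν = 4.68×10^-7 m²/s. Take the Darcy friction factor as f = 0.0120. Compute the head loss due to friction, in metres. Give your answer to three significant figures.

V = 4Q/(πD²) = 4·0.852/(π·0.571²) = 3.327 m/s
h_f = f(L/D)V²/(2g) = 0.01200·(50.6/0.571)·3.327²/(2·9.81) = 0.6000 m

h_f ≈ 0.600 m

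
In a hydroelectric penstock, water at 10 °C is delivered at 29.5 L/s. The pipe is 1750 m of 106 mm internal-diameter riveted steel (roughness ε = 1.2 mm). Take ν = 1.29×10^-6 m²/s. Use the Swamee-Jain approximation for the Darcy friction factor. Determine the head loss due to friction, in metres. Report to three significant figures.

h_f ≈ 375 m

V = 4Q/(πD²) = 4·0.0295/(π·0.106²) = 3.343 m/s
Re = VD/ν = 3.343·0.106/1.29×10^-6 = 2.75×10^5 → turbulent
ε/D = 1.2/106 = 0.0113
Swamee-Jain: f = 0.03987
h_f = f(L/D)V²/(2g) = 0.03987·(1750/0.106)·3.343²/(2·9.81) = 374.9 m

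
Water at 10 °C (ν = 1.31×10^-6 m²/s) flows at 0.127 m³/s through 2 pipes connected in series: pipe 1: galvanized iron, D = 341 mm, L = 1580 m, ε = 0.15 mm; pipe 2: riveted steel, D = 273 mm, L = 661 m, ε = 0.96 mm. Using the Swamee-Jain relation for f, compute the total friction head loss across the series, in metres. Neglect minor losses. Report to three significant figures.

H ≈ 24.2 m

Pipe 1: V = 1.391 m/s, Re = 3.62×10^5, ε/D = 4.40×10^-4, f = 0.01773, h_1 = f(L/D)V²/2g = 8.098 m
Pipe 2: V = 2.170 m/s, Re = 4.52×10^5, ε/D = 0.00352, f = 0.02775, h_2 = f(L/D)V²/2g = 16.12 m
Series → Q common, losses add: H = Σh = 24.22 m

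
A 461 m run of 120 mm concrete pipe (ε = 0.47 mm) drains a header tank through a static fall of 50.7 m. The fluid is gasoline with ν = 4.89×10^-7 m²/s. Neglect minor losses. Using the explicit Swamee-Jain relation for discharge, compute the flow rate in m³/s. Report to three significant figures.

Q ≈ 0.0342 m³/s

Swamee-Jain (Type II): Q = -0.965·√(gD⁵h_f/L)·ln[ε/(3.7D) + √(3.17ν²L/(gD³h_f))]
√(gD⁵h_f/L) = √(9.81·0.120⁵·50.7/461) = 0.005181
ε/(3.7D) = 0.00106; √(3.17ν²L/(gD³h_f)) = 2.02×10^-5
Q = -0.965·0.005181·ln(0.001079) = 0.03416 m³/s
Check: V = 3.02 m/s, Re = 7.41×10^5, f = 0.02847, h_f = 50.9 m ≈ 50.7 m ✓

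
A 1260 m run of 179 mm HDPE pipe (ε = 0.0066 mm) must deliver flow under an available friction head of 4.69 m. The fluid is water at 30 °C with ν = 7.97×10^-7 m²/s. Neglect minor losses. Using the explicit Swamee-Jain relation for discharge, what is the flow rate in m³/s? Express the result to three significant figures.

Swamee-Jain (Type II): Q = -0.965·√(gD⁵h_f/L)·ln[ε/(3.7D) + √(3.17ν²L/(gD³h_f))]
√(gD⁵h_f/L) = √(9.81·0.179⁵·4.69/1260) = 0.002590
ε/(3.7D) = 9.97×10^-6; √(3.17ν²L/(gD³h_f)) = 9.81×10^-5
Q = -0.965·0.002590·ln(1.080×10^-4) = 0.02283 m³/s
Check: V = 0.907 m/s, Re = 2.04×10^5, f = 0.01581, h_f = 4.67 m ≈ 4.69 m ✓

Q ≈ 0.0228 m³/s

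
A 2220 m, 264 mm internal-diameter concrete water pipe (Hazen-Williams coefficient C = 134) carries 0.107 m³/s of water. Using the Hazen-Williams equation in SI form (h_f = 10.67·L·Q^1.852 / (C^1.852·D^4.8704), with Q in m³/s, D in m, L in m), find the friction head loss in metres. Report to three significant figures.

h_f ≈ 28.5 m

h_f = 10.67·2220·0.107^1.852 / (134^1.852·0.264^4.8704) = 28.48 m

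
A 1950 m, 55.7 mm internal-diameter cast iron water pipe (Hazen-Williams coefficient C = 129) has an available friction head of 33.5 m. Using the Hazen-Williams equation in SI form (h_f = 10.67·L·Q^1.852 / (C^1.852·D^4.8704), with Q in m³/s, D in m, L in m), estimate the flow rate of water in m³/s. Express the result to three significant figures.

Rearranging: Q = [h_f·C^1.852·D^4.8704 / (10.67·L)]^(1/1.852)
Q = [33.5·129^1.852·0.0557^4.8704 / (10.67·1950)]^0.540 = 0.002015 m³/s

Q ≈ 0.00201 m³/s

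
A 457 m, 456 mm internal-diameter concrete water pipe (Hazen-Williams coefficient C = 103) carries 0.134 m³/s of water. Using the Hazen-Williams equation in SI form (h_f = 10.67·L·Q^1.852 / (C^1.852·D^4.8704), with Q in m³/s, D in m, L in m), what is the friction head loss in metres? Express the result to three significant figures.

h_f = 10.67·457·0.134^1.852 / (103^1.852·0.456^4.8704) = 1.011 m

h_f ≈ 1.01 m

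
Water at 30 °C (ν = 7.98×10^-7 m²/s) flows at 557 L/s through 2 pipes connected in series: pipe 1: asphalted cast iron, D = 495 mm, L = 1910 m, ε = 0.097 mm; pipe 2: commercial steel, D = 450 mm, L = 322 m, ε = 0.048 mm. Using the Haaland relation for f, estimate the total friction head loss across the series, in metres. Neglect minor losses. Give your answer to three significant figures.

Pipe 1: V = 2.894 m/s, Re = 1.80×10^6, ε/D = 1.96×10^-4, f = 0.01420, h_1 = f(L/D)V²/2g = 23.40 m
Pipe 2: V = 3.502 m/s, Re = 1.97×10^6, ε/D = 1.07×10^-4, f = 0.01286, h_2 = f(L/D)V²/2g = 5.753 m
Series → Q common, losses add: H = Σh = 29.15 m

H ≈ 29.1 m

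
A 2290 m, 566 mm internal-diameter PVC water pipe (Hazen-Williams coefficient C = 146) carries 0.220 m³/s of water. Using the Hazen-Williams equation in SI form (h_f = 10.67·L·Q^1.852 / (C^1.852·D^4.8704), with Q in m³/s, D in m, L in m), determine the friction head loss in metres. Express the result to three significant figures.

h_f = 10.67·2290·0.220^1.852 / (146^1.852·0.566^4.8704) = 2.321 m

h_f ≈ 2.32 m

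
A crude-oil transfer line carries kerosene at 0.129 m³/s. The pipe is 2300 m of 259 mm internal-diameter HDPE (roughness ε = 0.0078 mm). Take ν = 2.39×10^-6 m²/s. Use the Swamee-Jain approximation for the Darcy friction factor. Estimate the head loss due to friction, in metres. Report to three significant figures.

h_f ≈ 40.8 m

V = 4Q/(πD²) = 4·0.129/(π·0.259²) = 2.449 m/s
Re = VD/ν = 2.449·0.259/2.39×10^-6 = 2.65×10^5 → turbulent
ε/D = 0.0078/259 = 3.01×10^-5
Swamee-Jain: f = 0.01503
h_f = f(L/D)V²/(2g) = 0.01503·(2300/0.259)·2.449²/(2·9.81) = 40.79 m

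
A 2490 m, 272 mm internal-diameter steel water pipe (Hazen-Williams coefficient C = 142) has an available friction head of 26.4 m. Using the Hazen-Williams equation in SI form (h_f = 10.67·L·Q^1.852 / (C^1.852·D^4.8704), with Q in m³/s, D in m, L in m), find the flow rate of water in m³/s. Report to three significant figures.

Rearranging: Q = [h_f·C^1.852·D^4.8704 / (10.67·L)]^(1/1.852)
Q = [26.4·142^1.852·0.272^4.8704 / (10.67·2490)]^0.540 = 0.1107 m³/s

Q ≈ 0.111 m³/s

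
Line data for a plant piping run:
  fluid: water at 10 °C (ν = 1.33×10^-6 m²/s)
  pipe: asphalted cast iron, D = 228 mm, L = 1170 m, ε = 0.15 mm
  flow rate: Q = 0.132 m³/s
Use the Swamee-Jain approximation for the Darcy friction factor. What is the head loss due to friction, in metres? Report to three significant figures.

h_f ≈ 50.9 m

V = 4Q/(πD²) = 4·0.132/(π·0.228²) = 3.233 m/s
Re = VD/ν = 3.233·0.228/1.33×10^-6 = 5.54×10^5 → turbulent
ε/D = 0.15/228 = 6.58×10^-4
Swamee-Jain: f = 0.01862
h_f = f(L/D)V²/(2g) = 0.01862·(1170/0.228)·3.233²/(2·9.81) = 50.91 m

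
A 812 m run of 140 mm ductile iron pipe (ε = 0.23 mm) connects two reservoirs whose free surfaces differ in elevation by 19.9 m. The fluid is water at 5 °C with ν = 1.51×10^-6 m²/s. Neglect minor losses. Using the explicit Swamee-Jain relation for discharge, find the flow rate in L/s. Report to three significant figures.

Q ≈ 26.1 L/s

Swamee-Jain (Type II): Q = -0.965·√(gD⁵h_f/L)·ln[ε/(3.7D) + √(3.17ν²L/(gD³h_f))]
√(gD⁵h_f/L) = √(9.81·0.140⁵·19.9/812) = 0.003596
ε/(3.7D) = 4.44×10^-4; √(3.17ν²L/(gD³h_f)) = 1.05×10^-4
Q = -0.965·0.003596·ln(5.487×10^-4) = 0.02605 m³/s
Check: V = 1.69 m/s, Re = 1.57×10^5, f = 0.02370, h_f = 20.1 m ≈ 19.9 m ✓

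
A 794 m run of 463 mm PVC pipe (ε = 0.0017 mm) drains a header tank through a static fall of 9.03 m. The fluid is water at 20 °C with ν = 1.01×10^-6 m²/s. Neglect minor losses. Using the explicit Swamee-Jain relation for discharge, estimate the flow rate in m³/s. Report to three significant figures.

Q ≈ 0.513 m³/s

Swamee-Jain (Type II): Q = -0.965·√(gD⁵h_f/L)·ln[ε/(3.7D) + √(3.17ν²L/(gD³h_f))]
√(gD⁵h_f/L) = √(9.81·0.463⁵·9.03/794) = 0.04872
ε/(3.7D) = 9.92×10^-7; √(3.17ν²L/(gD³h_f)) = 1.71×10^-5
Q = -0.965·0.04872·ln(1.808×10^-5) = 0.5134 m³/s
Check: V = 3.05 m/s, Re = 1.40×10^6, f = 0.01109, h_f = 9.02 m ≈ 9.03 m ✓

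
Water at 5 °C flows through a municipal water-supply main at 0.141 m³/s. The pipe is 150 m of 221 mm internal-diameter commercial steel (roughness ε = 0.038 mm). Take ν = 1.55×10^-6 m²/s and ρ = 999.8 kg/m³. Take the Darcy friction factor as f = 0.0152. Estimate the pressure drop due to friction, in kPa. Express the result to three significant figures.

V = 4Q/(πD²) = 4·0.141/(π·0.221²) = 3.676 m/s
h_f = f(L/D)V²/(2g) = 0.01520·(150/0.221)·3.676²/(2·9.81) = 7.104 m
Δp = ρg·h_f = 999.8·9.81·7.104 = 69.68 kPa

Δp ≈ 69.7 kPa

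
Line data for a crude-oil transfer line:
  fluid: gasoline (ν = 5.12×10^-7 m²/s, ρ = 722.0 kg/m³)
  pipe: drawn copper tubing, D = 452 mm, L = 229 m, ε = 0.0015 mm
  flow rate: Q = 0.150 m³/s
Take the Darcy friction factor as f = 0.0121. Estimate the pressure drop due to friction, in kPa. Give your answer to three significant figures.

V = 4Q/(πD²) = 4·0.150/(π·0.452²) = 0.9348 m/s
h_f = f(L/D)V²/(2g) = 0.01210·(229/0.452)·0.9348²/(2·9.81) = 0.2730 m
Δp = ρg·h_f = 722.0·9.81·0.2730 = 1.934 kPa

Δp ≈ 1.93 kPa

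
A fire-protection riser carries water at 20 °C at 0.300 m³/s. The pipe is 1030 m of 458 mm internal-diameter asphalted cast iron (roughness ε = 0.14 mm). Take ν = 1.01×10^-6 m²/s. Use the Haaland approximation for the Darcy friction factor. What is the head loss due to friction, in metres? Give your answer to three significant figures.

h_f ≈ 6.00 m

V = 4Q/(πD²) = 4·0.300/(π·0.458²) = 1.821 m/s
Re = VD/ν = 1.821·0.458/1.01×10^-6 = 8.26×10^5 → turbulent
ε/D = 0.14/458 = 3.06×10^-4
Haaland: f = 0.01577
h_f = f(L/D)V²/(2g) = 0.01577·(1030/0.458)·1.821²/(2·9.81) = 5.996 m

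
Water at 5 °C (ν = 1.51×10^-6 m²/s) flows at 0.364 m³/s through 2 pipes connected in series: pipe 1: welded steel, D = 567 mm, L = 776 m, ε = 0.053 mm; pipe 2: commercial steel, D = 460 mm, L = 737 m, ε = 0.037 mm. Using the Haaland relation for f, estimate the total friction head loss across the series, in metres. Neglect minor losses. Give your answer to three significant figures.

H ≈ 7.35 m

Pipe 1: V = 1.442 m/s, Re = 5.41×10^5, ε/D = 9.35×10^-5, f = 0.01406, h_1 = f(L/D)V²/2g = 2.038 m
Pipe 2: V = 2.190 m/s, Re = 6.67×10^5, ε/D = 8.04×10^-5, f = 0.01357, h_2 = f(L/D)V²/2g = 5.316 m
Series → Q common, losses add: H = Σh = 7.354 m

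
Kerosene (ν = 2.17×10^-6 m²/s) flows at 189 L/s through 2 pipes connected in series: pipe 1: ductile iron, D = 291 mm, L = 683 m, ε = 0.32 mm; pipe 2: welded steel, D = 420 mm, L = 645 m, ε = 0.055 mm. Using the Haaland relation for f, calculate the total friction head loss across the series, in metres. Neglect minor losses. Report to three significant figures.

H ≈ 22.4 m

Pipe 1: V = 2.842 m/s, Re = 3.81×10^5, ε/D = 0.00110, f = 0.02077, h_1 = f(L/D)V²/2g = 20.07 m
Pipe 2: V = 1.364 m/s, Re = 2.64×10^5, ε/D = 1.31×10^-4, f = 0.01576, h_2 = f(L/D)V²/2g = 2.296 m
Series → Q common, losses add: H = Σh = 22.36 m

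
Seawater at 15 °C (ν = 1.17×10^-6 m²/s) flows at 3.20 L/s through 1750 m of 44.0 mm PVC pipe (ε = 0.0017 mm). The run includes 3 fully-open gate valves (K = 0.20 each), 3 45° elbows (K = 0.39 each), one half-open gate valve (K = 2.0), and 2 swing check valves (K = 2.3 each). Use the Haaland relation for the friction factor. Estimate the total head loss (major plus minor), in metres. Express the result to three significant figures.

H_L ≈ 171 m

V = 4Q/(πD²) = 2.105 m/s; V²/2g = 0.2257 m
Re = 7.91×10^4, ε/D = 3.86×10^-5 → f = 0.01886 (Haaland)
Major: h_f = f(L/D)·V²/2g = 0.01886·39773·0.2257 = 169.4 m
Minor: ΣK = 8.37; h_m = ΣK·V²/2g = 1.889 m
Total H_L = 169.4 + 1.889 = 171.2 m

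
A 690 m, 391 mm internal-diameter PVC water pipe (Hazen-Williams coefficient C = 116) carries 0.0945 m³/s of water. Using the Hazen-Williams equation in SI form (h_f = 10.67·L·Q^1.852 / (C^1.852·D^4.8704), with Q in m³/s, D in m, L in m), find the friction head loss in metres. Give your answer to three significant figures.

h_f ≈ 1.36 m

h_f = 10.67·690·0.0945^1.852 / (116^1.852·0.391^4.8704) = 1.356 m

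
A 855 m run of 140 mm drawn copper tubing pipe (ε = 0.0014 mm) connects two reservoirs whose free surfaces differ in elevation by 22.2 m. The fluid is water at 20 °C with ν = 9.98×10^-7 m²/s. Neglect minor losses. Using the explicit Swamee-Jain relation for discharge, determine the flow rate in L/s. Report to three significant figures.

Swamee-Jain (Type II): Q = -0.965·√(gD⁵h_f/L)·ln[ε/(3.7D) + √(3.17ν²L/(gD³h_f))]
√(gD⁵h_f/L) = √(9.81·0.140⁵·22.2/855) = 0.003701
ε/(3.7D) = 2.70×10^-6; √(3.17ν²L/(gD³h_f)) = 6.72×10^-5
Q = -0.965·0.003701·ln(6.991×10^-5) = 0.03417 m³/s
Check: V = 2.22 m/s, Re = 3.11×10^5, f = 0.01439, h_f = 22.1 m ≈ 22.2 m ✓

Q ≈ 34.2 L/s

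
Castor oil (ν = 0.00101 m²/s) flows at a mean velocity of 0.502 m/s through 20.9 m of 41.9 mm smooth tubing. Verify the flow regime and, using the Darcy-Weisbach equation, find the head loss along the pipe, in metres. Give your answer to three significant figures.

Re = VD/ν = 0.502·0.04190/0.00101 = 20.8 → laminar (Re < 2300)
f = 64/Re = 3.073
h_f = f(L/D)V²/(2g) = 3.073·(20.9/0.04190)·0.502²/(2·9.81) = 19.69 m

h_f ≈ 19.7 m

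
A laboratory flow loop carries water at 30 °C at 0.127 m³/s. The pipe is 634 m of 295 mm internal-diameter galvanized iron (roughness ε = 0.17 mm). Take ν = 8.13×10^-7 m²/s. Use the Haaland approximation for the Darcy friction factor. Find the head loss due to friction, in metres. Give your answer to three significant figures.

h_f ≈ 6.75 m

V = 4Q/(πD²) = 4·0.127/(π·0.295²) = 1.858 m/s
Re = VD/ν = 1.858·0.295/8.13×10^-7 = 6.74×10^5 → turbulent
ε/D = 0.17/295 = 5.76×10^-4
Haaland: f = 0.01786
h_f = f(L/D)V²/(2g) = 0.01786·(634/0.295)·1.858²/(2·9.81) = 6.754 m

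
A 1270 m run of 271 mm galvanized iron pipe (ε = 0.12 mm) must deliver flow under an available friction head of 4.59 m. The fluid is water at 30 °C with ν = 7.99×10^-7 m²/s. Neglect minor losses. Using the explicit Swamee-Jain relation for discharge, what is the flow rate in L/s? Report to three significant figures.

Q ≈ 60.2 L/s

Swamee-Jain (Type II): Q = -0.965·√(gD⁵h_f/L)·ln[ε/(3.7D) + √(3.17ν²L/(gD³h_f))]
√(gD⁵h_f/L) = √(9.81·0.271⁵·4.59/1270) = 0.007199
ε/(3.7D) = 1.20×10^-4; √(3.17ν²L/(gD³h_f)) = 5.36×10^-5
Q = -0.965·0.007199·ln(1.732×10^-4) = 0.06017 m³/s
Check: V = 1.04 m/s, Re = 3.54×10^5, f = 0.01778, h_f = 4.62 m ≈ 4.59 m ✓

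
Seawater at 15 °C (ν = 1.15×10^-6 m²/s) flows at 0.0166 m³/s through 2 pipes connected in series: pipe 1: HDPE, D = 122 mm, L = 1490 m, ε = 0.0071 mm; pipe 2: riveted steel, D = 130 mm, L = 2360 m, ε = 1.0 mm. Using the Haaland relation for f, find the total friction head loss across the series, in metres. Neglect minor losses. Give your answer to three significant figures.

Pipe 1: V = 1.420 m/s, Re = 1.51×10^5, ε/D = 5.82×10^-5, f = 0.01672, h_1 = f(L/D)V²/2g = 20.98 m
Pipe 2: V = 1.251 m/s, Re = 1.41×10^5, ε/D = 0.00769, f = 0.03529, h_2 = f(L/D)V²/2g = 51.07 m
Series → Q common, losses add: H = Σh = 72.05 m

H ≈ 72.0 m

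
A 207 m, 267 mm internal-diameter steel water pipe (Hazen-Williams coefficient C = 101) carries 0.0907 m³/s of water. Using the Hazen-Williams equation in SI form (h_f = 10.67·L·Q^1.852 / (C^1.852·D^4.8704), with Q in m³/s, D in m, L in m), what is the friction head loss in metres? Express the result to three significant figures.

h_f ≈ 3.12 m

h_f = 10.67·207·0.0907^1.852 / (101^1.852·0.267^4.8704) = 3.124 m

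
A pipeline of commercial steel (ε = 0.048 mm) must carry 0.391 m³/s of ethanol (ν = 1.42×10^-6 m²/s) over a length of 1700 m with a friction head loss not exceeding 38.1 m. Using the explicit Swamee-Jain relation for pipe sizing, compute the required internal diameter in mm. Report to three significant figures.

D ≈ 383 mm

Swamee-Jain (Type III): D = 0.66·[ε^1.25·(LQ²/(gh_f))^4.75 + ν·Q^9.4·(L/(gh_f))^5.2]^0.04
LQ²/(gh_f) = 0.6954; L/(gh_f) = 4.548
Term 1 = ε^1.25·(…)^4.75 = 7.11×10^-7; Term 2 = ν·Q^9.4·(…)^5.2 = 5.49×10^-7
D = 0.66·(7.11×10^-7 + 5.49×10^-7)^0.04 = 0.3833 m = 383 mm
Check: V = 3.39 m/s, Re = 9.15×10^5, f = 0.01396, h_f = 36.2 m ≈ 38.1 m ✓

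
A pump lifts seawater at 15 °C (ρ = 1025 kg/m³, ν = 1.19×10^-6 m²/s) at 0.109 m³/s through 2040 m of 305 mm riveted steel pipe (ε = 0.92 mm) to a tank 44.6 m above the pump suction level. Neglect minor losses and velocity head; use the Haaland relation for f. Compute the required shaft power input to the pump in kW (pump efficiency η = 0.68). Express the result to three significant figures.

V = 4Q/(πD²) = 1.492 m/s; Re = 3.82×10^5; ε/D = 0.00302; f = 0.02657
h_f = f(L/D)V²/2g = 20.16 m
Total head H = z + h_f = 44.6 + 20.16 = 64.76 m
P_hyd = ρgQH = 1025·9.81·0.109·64.76 = 70.98 kW
P_shaft = P_hyd/η = 70.98/0.68 = 104.4 kW

P_shaft ≈ 104 kW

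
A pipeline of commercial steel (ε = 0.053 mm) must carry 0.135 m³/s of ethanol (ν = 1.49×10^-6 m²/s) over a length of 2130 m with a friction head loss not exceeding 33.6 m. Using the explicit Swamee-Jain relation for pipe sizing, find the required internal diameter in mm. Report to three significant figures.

Swamee-Jain (Type III): D = 0.66·[ε^1.25·(LQ²/(gh_f))^4.75 + ν·Q^9.4·(L/(gh_f))^5.2]^0.04
LQ²/(gh_f) = 0.1178; L/(gh_f) = 6.462
Term 1 = ε^1.25·(…)^4.75 = 1.75×10^-10; Term 2 = ν·Q^9.4·(…)^5.2 = 1.63×10^-10
D = 0.66·(1.75×10^-10 + 1.63×10^-10)^0.04 = 0.2759 m = 276 mm
Check: V = 2.26 m/s, Re = 4.18×10^5, f = 0.01569, h_f = 31.5 m ≈ 33.6 m ✓

D ≈ 276 mm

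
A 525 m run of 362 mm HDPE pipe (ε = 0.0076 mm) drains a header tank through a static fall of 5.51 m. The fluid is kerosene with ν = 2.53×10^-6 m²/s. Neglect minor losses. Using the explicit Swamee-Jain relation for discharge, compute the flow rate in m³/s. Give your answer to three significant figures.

Swamee-Jain (Type II): Q = -0.965·√(gD⁵h_f/L)·ln[ε/(3.7D) + √(3.17ν²L/(gD³h_f))]
√(gD⁵h_f/L) = √(9.81·0.362⁵·5.51/525) = 0.02530
ε/(3.7D) = 5.67×10^-6; √(3.17ν²L/(gD³h_f)) = 6.45×10^-5
Q = -0.965·0.02530·ln(7.013×10^-5) = 0.2335 m³/s
Check: V = 2.27 m/s, Re = 3.25×10^5, f = 0.01442, h_f = 5.49 m ≈ 5.51 m ✓

Q ≈ 0.234 m³/s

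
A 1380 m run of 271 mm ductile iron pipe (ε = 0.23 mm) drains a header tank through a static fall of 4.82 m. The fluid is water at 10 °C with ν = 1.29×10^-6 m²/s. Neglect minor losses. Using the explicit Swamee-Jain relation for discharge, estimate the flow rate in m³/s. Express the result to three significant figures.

Q ≈ 0.0550 m³/s

Swamee-Jain (Type II): Q = -0.965·√(gD⁵h_f/L)·ln[ε/(3.7D) + √(3.17ν²L/(gD³h_f))]
√(gD⁵h_f/L) = √(9.81·0.271⁵·4.82/1380) = 0.007077
ε/(3.7D) = 2.29×10^-4; √(3.17ν²L/(gD³h_f)) = 8.80×10^-5
Q = -0.965·0.007077·ln(3.173×10^-4) = 0.05501 m³/s
Check: V = 0.954 m/s, Re = 2.00×10^5, f = 0.02057, h_f = 4.86 m ≈ 4.82 m ✓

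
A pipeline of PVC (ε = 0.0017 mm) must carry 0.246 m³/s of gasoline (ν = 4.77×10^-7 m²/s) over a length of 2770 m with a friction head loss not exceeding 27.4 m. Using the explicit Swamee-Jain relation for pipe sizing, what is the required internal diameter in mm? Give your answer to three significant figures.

D ≈ 354 mm

Swamee-Jain (Type III): D = 0.66·[ε^1.25·(LQ²/(gh_f))^4.75 + ν·Q^9.4·(L/(gh_f))^5.2]^0.04
LQ²/(gh_f) = 0.6236; L/(gh_f) = 10.31
Term 1 = ε^1.25·(…)^4.75 = 6.52×10^-9; Term 2 = ν·Q^9.4·(…)^5.2 = 1.66×10^-7
D = 0.66·(6.52×10^-9 + 1.66×10^-7)^0.04 = 0.3540 m = 354 mm
Check: V = 2.50 m/s, Re = 1.85×10^6, f = 0.01067, h_f = 26.6 m ≈ 27.4 m ✓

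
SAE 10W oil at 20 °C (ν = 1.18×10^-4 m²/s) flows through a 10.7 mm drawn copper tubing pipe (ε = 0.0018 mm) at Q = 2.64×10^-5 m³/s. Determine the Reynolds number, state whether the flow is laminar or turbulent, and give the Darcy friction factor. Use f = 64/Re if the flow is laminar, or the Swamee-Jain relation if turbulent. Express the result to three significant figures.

V = 4Q/(πD²) = 0.2936 m/s
Re = VD/ν = 0.2936·0.0107/1.18×10^-4 = 26.6
Re < 2300 → laminar → f = 64/Re = 2.404

Re ≈ 26.6; laminar; f = 64/Re ≈ 2.40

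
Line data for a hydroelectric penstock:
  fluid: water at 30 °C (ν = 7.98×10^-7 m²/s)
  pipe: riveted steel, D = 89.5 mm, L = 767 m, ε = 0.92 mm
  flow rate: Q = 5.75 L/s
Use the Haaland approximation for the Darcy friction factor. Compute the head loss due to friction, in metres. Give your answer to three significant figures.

h_f ≈ 14.2 m

V = 4Q/(πD²) = 4·0.00575/(π·0.0895²) = 0.9140 m/s
Re = VD/ν = 0.9140·0.0895/7.98×10^-7 = 1.03×10^5 → turbulent
ε/D = 0.92/89.5 = 0.0103
Haaland: f = 0.03887
h_f = f(L/D)V²/(2g) = 0.03887·(767/0.0895)·0.9140²/(2·9.81) = 14.18 m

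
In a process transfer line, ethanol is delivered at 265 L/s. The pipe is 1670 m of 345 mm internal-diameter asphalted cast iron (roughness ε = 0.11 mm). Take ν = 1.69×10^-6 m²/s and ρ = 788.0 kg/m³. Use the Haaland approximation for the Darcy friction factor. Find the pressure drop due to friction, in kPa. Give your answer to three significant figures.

V = 4Q/(πD²) = 4·0.265/(π·0.345²) = 2.835 m/s
Re = VD/ν = 2.835·0.345/1.69×10^-6 = 5.79×10^5 → turbulent
ε/D = 0.11/345 = 3.19×10^-4
Haaland: f = 0.01617
h_f = f(L/D)V²/(2g) = 0.01617·(1670/0.345)·2.835²/(2·9.81) = 32.05 m
Δp = ρg·h_f = 788.0·9.81·32.05 = 247.7 kPa

Δp ≈ 248 kPa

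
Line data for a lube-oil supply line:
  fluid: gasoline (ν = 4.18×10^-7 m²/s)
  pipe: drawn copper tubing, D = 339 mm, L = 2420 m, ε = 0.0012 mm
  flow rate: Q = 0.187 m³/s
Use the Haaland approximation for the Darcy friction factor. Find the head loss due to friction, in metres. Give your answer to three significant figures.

h_f ≈ 16.7 m

V = 4Q/(πD²) = 4·0.187/(π·0.339²) = 2.072 m/s
Re = VD/ν = 2.072·0.339/4.18×10^-7 = 1.68×10^6 → turbulent
ε/D = 0.0012/339 = 3.54×10^-6
Haaland: f = 0.01072
h_f = f(L/D)V²/(2g) = 0.01072·(2420/0.339)·2.072²/(2·9.81) = 16.75 m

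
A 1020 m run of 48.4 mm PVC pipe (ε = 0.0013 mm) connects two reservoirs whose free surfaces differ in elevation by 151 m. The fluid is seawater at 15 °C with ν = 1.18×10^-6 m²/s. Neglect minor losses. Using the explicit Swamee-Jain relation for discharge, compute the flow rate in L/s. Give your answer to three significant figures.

Swamee-Jain (Type II): Q = -0.965·√(gD⁵h_f/L)·ln[ε/(3.7D) + √(3.17ν²L/(gD³h_f))]
√(gD⁵h_f/L) = √(9.81·0.0484⁵·151/1020) = 6.211×10^-4
ε/(3.7D) = 7.26×10^-6; √(3.17ν²L/(gD³h_f)) = 1.64×10^-4
Q = -0.965·6.211×10^-4·ln(1.710×10^-4) = 0.005199 m³/s
Check: V = 2.83 m/s, Re = 1.16×10^5, f = 0.01750, h_f = 150 m ≈ 151 m ✓

Q ≈ 5.20 L/s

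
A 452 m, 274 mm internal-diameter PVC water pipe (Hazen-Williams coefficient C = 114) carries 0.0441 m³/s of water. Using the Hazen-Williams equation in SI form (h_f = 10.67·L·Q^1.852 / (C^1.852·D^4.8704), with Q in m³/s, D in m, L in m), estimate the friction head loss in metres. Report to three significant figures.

h_f ≈ 1.26 m

h_f = 10.67·452·0.0441^1.852 / (114^1.852·0.274^4.8704) = 1.264 m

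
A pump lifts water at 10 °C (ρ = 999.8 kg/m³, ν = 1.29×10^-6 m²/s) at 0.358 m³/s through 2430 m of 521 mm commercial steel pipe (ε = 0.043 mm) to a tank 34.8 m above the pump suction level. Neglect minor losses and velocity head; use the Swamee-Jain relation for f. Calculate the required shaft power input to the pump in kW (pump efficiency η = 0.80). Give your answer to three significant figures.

P_shaft ≈ 193 kW

V = 4Q/(πD²) = 1.679 m/s; Re = 6.78×10^5; ε/D = 8.25×10^-5; f = 0.01376
h_f = f(L/D)V²/2g = 9.227 m
Total head H = z + h_f = 34.8 + 9.227 = 44.03 m
P_hyd = ρgQH = 999.8·9.81·0.358·44.03 = 154.6 kW
P_shaft = P_hyd/η = 154.6/0.80 = 193.2 kW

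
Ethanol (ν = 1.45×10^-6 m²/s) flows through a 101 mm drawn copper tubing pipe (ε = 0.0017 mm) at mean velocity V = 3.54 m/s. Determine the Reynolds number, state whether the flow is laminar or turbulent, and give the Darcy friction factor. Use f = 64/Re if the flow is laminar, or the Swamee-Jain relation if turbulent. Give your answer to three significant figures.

Re = VD/ν = 3.540·0.101/1.45×10^-6 = 2.47×10^5
Re > 4000 → turbulent; ε/D = 1.68×10^-5
Swamee-Jain: f = 0.01509

Re ≈ 2.47×10^5; turbulent; f ≈ 0.0151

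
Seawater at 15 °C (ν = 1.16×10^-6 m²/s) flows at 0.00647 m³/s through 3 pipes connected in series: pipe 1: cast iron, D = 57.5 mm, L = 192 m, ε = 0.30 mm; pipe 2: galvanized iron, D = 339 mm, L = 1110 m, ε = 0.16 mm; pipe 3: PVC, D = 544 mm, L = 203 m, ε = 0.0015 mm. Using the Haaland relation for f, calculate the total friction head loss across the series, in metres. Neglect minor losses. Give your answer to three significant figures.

H ≈ 33.3 m

Pipe 1: V = 2.492 m/s, Re = 1.24×10^5, ε/D = 0.00522, f = 0.03150, h_1 = f(L/D)V²/2g = 33.28 m
Pipe 2: V = 0.07168 m/s, Re = 2.09×10^4, ε/D = 4.72×10^-4, f = 0.02633, h_2 = f(L/D)V²/2g = 0.02258 m
Pipe 3: V = 0.02784 m/s, Re = 1.31×10^4, ε/D = 2.76×10^-6, f = 0.02874, h_3 = f(L/D)V²/2g = 4.236×10^-4 m
Series → Q common, losses add: H = Σh = 33.30 m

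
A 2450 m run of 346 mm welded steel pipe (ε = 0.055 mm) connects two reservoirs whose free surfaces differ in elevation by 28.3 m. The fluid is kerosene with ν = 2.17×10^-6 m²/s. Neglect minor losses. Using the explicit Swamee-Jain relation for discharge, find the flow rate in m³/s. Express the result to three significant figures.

Q ≈ 0.211 m³/s

Swamee-Jain (Type II): Q = -0.965·√(gD⁵h_f/L)·ln[ε/(3.7D) + √(3.17ν²L/(gD³h_f))]
√(gD⁵h_f/L) = √(9.81·0.346⁵·28.3/2450) = 0.02370
ε/(3.7D) = 4.30×10^-5; √(3.17ν²L/(gD³h_f)) = 5.64×10^-5
Q = -0.965·0.02370·ln(9.936×10^-5) = 0.2108 m³/s
Check: V = 2.24 m/s, Re = 3.58×10^5, f = 0.01565, h_f = 28.4 m ≈ 28.3 m ✓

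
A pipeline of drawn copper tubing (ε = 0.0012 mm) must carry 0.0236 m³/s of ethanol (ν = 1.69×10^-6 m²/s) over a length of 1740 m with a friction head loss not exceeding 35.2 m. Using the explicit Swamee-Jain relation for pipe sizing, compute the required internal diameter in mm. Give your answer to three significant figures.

Swamee-Jain (Type III): D = 0.66·[ε^1.25·(LQ²/(gh_f))^4.75 + ν·Q^9.4·(L/(gh_f))^5.2]^0.04
LQ²/(gh_f) = 0.002806; L/(gh_f) = 5.039
Term 1 = ε^1.25·(…)^4.75 = 3.00×10^-20; Term 2 = ν·Q^9.4·(…)^5.2 = 3.85×10^-18
D = 0.66·(3.00×10^-20 + 3.85×10^-18)^0.04 = 0.1328 m = 133 mm
Check: V = 1.70 m/s, Re = 1.34×10^5, f = 0.01689, h_f = 32.8 m ≈ 35.2 m ✓

D ≈ 133 mm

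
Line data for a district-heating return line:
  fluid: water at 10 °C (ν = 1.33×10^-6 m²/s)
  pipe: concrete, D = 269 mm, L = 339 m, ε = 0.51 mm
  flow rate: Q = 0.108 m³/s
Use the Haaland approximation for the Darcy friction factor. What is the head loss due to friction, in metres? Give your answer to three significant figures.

V = 4Q/(πD²) = 4·0.108/(π·0.269²) = 1.900 m/s
Re = VD/ν = 1.900·0.269/1.33×10^-6 = 3.84×10^5 → turbulent
ε/D = 0.51/269 = 0.00190
Haaland: f = 0.02357
h_f = f(L/D)V²/(2g) = 0.02357·(339/0.269)·1.900²/(2·9.81) = 5.467 m

h_f ≈ 5.47 m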